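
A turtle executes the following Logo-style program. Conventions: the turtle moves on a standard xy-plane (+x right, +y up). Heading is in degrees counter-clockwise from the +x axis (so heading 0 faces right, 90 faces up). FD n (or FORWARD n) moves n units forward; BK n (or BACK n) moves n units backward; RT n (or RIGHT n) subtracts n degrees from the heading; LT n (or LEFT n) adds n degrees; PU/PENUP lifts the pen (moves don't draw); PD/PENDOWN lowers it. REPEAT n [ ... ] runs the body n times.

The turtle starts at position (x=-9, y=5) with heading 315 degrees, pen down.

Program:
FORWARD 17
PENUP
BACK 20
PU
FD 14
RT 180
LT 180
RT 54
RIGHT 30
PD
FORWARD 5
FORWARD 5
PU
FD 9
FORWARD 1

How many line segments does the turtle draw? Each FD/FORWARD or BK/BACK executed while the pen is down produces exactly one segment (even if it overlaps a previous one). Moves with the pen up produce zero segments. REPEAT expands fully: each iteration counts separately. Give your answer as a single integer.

Executing turtle program step by step:
Start: pos=(-9,5), heading=315, pen down
FD 17: (-9,5) -> (3.021,-7.021) [heading=315, draw]
PU: pen up
BK 20: (3.021,-7.021) -> (-11.121,7.121) [heading=315, move]
PU: pen up
FD 14: (-11.121,7.121) -> (-1.222,-2.778) [heading=315, move]
RT 180: heading 315 -> 135
LT 180: heading 135 -> 315
RT 54: heading 315 -> 261
RT 30: heading 261 -> 231
PD: pen down
FD 5: (-1.222,-2.778) -> (-4.368,-6.664) [heading=231, draw]
FD 5: (-4.368,-6.664) -> (-7.515,-10.55) [heading=231, draw]
PU: pen up
FD 9: (-7.515,-10.55) -> (-13.179,-17.544) [heading=231, move]
FD 1: (-13.179,-17.544) -> (-13.808,-18.321) [heading=231, move]
Final: pos=(-13.808,-18.321), heading=231, 3 segment(s) drawn
Segments drawn: 3

Answer: 3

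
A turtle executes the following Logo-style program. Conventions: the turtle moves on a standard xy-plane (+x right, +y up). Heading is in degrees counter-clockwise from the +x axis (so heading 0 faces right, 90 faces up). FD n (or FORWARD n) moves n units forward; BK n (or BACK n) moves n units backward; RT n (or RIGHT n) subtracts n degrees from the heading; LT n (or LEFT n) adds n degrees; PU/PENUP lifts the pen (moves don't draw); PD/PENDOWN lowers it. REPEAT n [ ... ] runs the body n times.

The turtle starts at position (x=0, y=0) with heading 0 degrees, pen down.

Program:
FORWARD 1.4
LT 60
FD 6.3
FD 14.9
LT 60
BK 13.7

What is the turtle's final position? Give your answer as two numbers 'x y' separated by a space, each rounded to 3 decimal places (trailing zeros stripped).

Executing turtle program step by step:
Start: pos=(0,0), heading=0, pen down
FD 1.4: (0,0) -> (1.4,0) [heading=0, draw]
LT 60: heading 0 -> 60
FD 6.3: (1.4,0) -> (4.55,5.456) [heading=60, draw]
FD 14.9: (4.55,5.456) -> (12,18.36) [heading=60, draw]
LT 60: heading 60 -> 120
BK 13.7: (12,18.36) -> (18.85,6.495) [heading=120, draw]
Final: pos=(18.85,6.495), heading=120, 4 segment(s) drawn

Answer: 18.85 6.495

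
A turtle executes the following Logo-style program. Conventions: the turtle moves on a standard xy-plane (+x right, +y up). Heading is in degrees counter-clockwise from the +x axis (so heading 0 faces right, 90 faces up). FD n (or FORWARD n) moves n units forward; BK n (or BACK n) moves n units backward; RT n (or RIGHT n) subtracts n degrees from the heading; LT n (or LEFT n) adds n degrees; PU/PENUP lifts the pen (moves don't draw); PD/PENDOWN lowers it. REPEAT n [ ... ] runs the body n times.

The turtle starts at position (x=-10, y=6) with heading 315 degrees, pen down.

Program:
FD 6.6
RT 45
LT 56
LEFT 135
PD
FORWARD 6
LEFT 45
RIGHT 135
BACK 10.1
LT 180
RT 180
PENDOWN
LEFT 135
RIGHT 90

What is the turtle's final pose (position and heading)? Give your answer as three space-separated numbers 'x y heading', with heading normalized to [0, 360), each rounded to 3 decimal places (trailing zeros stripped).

Answer: -16.392 5.296 56

Derivation:
Executing turtle program step by step:
Start: pos=(-10,6), heading=315, pen down
FD 6.6: (-10,6) -> (-5.333,1.333) [heading=315, draw]
RT 45: heading 315 -> 270
LT 56: heading 270 -> 326
LT 135: heading 326 -> 101
PD: pen down
FD 6: (-5.333,1.333) -> (-6.478,7.223) [heading=101, draw]
LT 45: heading 101 -> 146
RT 135: heading 146 -> 11
BK 10.1: (-6.478,7.223) -> (-16.392,5.296) [heading=11, draw]
LT 180: heading 11 -> 191
RT 180: heading 191 -> 11
PD: pen down
LT 135: heading 11 -> 146
RT 90: heading 146 -> 56
Final: pos=(-16.392,5.296), heading=56, 3 segment(s) drawn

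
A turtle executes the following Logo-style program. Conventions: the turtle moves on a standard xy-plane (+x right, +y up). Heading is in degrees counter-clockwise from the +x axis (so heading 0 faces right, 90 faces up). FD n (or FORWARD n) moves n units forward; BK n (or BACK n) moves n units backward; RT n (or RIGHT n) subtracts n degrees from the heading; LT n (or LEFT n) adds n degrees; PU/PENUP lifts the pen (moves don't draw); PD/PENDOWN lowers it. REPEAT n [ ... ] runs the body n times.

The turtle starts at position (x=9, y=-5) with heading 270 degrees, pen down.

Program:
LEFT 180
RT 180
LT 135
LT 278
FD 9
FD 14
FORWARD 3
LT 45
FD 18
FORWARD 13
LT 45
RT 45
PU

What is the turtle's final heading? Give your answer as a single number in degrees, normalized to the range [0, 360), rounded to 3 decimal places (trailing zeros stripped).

Executing turtle program step by step:
Start: pos=(9,-5), heading=270, pen down
LT 180: heading 270 -> 90
RT 180: heading 90 -> 270
LT 135: heading 270 -> 45
LT 278: heading 45 -> 323
FD 9: (9,-5) -> (16.188,-10.416) [heading=323, draw]
FD 14: (16.188,-10.416) -> (27.369,-18.842) [heading=323, draw]
FD 3: (27.369,-18.842) -> (29.765,-20.647) [heading=323, draw]
LT 45: heading 323 -> 8
FD 18: (29.765,-20.647) -> (47.589,-18.142) [heading=8, draw]
FD 13: (47.589,-18.142) -> (60.463,-16.333) [heading=8, draw]
LT 45: heading 8 -> 53
RT 45: heading 53 -> 8
PU: pen up
Final: pos=(60.463,-16.333), heading=8, 5 segment(s) drawn

Answer: 8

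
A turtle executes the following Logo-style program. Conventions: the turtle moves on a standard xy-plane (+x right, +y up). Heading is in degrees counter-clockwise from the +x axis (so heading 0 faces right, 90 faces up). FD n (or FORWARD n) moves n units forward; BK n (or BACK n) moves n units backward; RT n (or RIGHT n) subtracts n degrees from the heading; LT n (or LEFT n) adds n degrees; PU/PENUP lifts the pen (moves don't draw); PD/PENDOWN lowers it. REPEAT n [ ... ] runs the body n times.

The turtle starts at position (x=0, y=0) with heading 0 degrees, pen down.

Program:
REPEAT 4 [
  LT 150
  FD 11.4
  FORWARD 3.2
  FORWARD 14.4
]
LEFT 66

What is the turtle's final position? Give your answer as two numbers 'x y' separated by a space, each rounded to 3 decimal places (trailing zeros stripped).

Executing turtle program step by step:
Start: pos=(0,0), heading=0, pen down
REPEAT 4 [
  -- iteration 1/4 --
  LT 150: heading 0 -> 150
  FD 11.4: (0,0) -> (-9.873,5.7) [heading=150, draw]
  FD 3.2: (-9.873,5.7) -> (-12.644,7.3) [heading=150, draw]
  FD 14.4: (-12.644,7.3) -> (-25.115,14.5) [heading=150, draw]
  -- iteration 2/4 --
  LT 150: heading 150 -> 300
  FD 11.4: (-25.115,14.5) -> (-19.415,4.627) [heading=300, draw]
  FD 3.2: (-19.415,4.627) -> (-17.815,1.856) [heading=300, draw]
  FD 14.4: (-17.815,1.856) -> (-10.615,-10.615) [heading=300, draw]
  -- iteration 3/4 --
  LT 150: heading 300 -> 90
  FD 11.4: (-10.615,-10.615) -> (-10.615,0.785) [heading=90, draw]
  FD 3.2: (-10.615,0.785) -> (-10.615,3.985) [heading=90, draw]
  FD 14.4: (-10.615,3.985) -> (-10.615,18.385) [heading=90, draw]
  -- iteration 4/4 --
  LT 150: heading 90 -> 240
  FD 11.4: (-10.615,18.385) -> (-16.315,8.513) [heading=240, draw]
  FD 3.2: (-16.315,8.513) -> (-17.915,5.741) [heading=240, draw]
  FD 14.4: (-17.915,5.741) -> (-25.115,-6.729) [heading=240, draw]
]
LT 66: heading 240 -> 306
Final: pos=(-25.115,-6.729), heading=306, 12 segment(s) drawn

Answer: -25.115 -6.729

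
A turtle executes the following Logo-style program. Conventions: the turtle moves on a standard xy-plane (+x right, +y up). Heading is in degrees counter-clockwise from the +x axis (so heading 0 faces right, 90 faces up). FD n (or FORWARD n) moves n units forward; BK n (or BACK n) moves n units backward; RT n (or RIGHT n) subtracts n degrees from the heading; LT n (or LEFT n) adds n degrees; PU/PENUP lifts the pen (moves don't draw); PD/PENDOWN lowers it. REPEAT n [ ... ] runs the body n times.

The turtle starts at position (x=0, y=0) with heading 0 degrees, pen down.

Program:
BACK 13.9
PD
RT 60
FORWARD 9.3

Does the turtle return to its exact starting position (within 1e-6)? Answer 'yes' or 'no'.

Answer: no

Derivation:
Executing turtle program step by step:
Start: pos=(0,0), heading=0, pen down
BK 13.9: (0,0) -> (-13.9,0) [heading=0, draw]
PD: pen down
RT 60: heading 0 -> 300
FD 9.3: (-13.9,0) -> (-9.25,-8.054) [heading=300, draw]
Final: pos=(-9.25,-8.054), heading=300, 2 segment(s) drawn

Start position: (0, 0)
Final position: (-9.25, -8.054)
Distance = 12.265; >= 1e-6 -> NOT closed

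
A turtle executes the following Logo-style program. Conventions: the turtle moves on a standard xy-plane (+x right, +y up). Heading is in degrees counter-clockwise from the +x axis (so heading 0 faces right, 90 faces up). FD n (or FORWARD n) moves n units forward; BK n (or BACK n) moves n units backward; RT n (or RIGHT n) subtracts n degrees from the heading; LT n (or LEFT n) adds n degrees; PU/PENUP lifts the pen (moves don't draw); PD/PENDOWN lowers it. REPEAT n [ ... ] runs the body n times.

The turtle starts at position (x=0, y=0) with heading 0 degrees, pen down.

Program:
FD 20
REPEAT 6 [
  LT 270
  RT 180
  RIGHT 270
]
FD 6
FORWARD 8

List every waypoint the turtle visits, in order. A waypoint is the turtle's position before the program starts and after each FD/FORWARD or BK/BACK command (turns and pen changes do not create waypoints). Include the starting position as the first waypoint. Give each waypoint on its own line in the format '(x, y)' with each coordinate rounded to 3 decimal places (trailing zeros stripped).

Answer: (0, 0)
(20, 0)
(26, 0)
(34, 0)

Derivation:
Executing turtle program step by step:
Start: pos=(0,0), heading=0, pen down
FD 20: (0,0) -> (20,0) [heading=0, draw]
REPEAT 6 [
  -- iteration 1/6 --
  LT 270: heading 0 -> 270
  RT 180: heading 270 -> 90
  RT 270: heading 90 -> 180
  -- iteration 2/6 --
  LT 270: heading 180 -> 90
  RT 180: heading 90 -> 270
  RT 270: heading 270 -> 0
  -- iteration 3/6 --
  LT 270: heading 0 -> 270
  RT 180: heading 270 -> 90
  RT 270: heading 90 -> 180
  -- iteration 4/6 --
  LT 270: heading 180 -> 90
  RT 180: heading 90 -> 270
  RT 270: heading 270 -> 0
  -- iteration 5/6 --
  LT 270: heading 0 -> 270
  RT 180: heading 270 -> 90
  RT 270: heading 90 -> 180
  -- iteration 6/6 --
  LT 270: heading 180 -> 90
  RT 180: heading 90 -> 270
  RT 270: heading 270 -> 0
]
FD 6: (20,0) -> (26,0) [heading=0, draw]
FD 8: (26,0) -> (34,0) [heading=0, draw]
Final: pos=(34,0), heading=0, 3 segment(s) drawn
Waypoints (4 total):
(0, 0)
(20, 0)
(26, 0)
(34, 0)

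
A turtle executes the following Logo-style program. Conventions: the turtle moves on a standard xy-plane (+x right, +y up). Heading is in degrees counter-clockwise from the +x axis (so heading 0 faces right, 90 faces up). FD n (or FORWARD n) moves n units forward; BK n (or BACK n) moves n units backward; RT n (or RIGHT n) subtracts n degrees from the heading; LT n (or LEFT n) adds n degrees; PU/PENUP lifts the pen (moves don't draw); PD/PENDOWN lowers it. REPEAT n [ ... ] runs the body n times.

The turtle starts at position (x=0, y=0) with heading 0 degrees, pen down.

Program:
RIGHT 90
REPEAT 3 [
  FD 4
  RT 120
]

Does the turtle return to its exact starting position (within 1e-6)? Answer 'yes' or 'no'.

Answer: yes

Derivation:
Executing turtle program step by step:
Start: pos=(0,0), heading=0, pen down
RT 90: heading 0 -> 270
REPEAT 3 [
  -- iteration 1/3 --
  FD 4: (0,0) -> (0,-4) [heading=270, draw]
  RT 120: heading 270 -> 150
  -- iteration 2/3 --
  FD 4: (0,-4) -> (-3.464,-2) [heading=150, draw]
  RT 120: heading 150 -> 30
  -- iteration 3/3 --
  FD 4: (-3.464,-2) -> (0,0) [heading=30, draw]
  RT 120: heading 30 -> 270
]
Final: pos=(0,0), heading=270, 3 segment(s) drawn

Start position: (0, 0)
Final position: (0, 0)
Distance = 0; < 1e-6 -> CLOSED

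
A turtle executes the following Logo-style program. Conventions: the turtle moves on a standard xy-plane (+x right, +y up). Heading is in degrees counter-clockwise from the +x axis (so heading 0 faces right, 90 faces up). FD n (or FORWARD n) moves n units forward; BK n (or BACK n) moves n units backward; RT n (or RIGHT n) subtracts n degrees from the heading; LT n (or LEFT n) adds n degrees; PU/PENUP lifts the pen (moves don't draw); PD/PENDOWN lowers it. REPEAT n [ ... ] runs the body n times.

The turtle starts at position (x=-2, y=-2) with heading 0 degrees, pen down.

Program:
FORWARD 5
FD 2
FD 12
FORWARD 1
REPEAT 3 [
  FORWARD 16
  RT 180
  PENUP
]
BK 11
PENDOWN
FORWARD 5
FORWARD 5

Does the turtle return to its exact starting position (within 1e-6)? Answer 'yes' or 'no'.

Executing turtle program step by step:
Start: pos=(-2,-2), heading=0, pen down
FD 5: (-2,-2) -> (3,-2) [heading=0, draw]
FD 2: (3,-2) -> (5,-2) [heading=0, draw]
FD 12: (5,-2) -> (17,-2) [heading=0, draw]
FD 1: (17,-2) -> (18,-2) [heading=0, draw]
REPEAT 3 [
  -- iteration 1/3 --
  FD 16: (18,-2) -> (34,-2) [heading=0, draw]
  RT 180: heading 0 -> 180
  PU: pen up
  -- iteration 2/3 --
  FD 16: (34,-2) -> (18,-2) [heading=180, move]
  RT 180: heading 180 -> 0
  PU: pen up
  -- iteration 3/3 --
  FD 16: (18,-2) -> (34,-2) [heading=0, move]
  RT 180: heading 0 -> 180
  PU: pen up
]
BK 11: (34,-2) -> (45,-2) [heading=180, move]
PD: pen down
FD 5: (45,-2) -> (40,-2) [heading=180, draw]
FD 5: (40,-2) -> (35,-2) [heading=180, draw]
Final: pos=(35,-2), heading=180, 7 segment(s) drawn

Start position: (-2, -2)
Final position: (35, -2)
Distance = 37; >= 1e-6 -> NOT closed

Answer: no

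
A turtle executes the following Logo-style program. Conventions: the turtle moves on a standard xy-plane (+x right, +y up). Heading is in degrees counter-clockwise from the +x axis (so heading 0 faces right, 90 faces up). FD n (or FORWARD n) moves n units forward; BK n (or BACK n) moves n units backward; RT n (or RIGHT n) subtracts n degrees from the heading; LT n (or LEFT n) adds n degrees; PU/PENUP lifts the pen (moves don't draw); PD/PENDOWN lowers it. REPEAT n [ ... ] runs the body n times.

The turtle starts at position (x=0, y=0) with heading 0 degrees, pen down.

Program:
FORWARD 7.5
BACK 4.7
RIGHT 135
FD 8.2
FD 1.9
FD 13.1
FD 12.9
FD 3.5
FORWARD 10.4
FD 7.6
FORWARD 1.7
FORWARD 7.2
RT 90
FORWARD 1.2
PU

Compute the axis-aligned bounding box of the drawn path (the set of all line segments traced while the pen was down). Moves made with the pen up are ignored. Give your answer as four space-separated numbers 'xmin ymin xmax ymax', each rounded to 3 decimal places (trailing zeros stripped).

Executing turtle program step by step:
Start: pos=(0,0), heading=0, pen down
FD 7.5: (0,0) -> (7.5,0) [heading=0, draw]
BK 4.7: (7.5,0) -> (2.8,0) [heading=0, draw]
RT 135: heading 0 -> 225
FD 8.2: (2.8,0) -> (-2.998,-5.798) [heading=225, draw]
FD 1.9: (-2.998,-5.798) -> (-4.342,-7.142) [heading=225, draw]
FD 13.1: (-4.342,-7.142) -> (-13.605,-16.405) [heading=225, draw]
FD 12.9: (-13.605,-16.405) -> (-22.727,-25.527) [heading=225, draw]
FD 3.5: (-22.727,-25.527) -> (-25.201,-28.001) [heading=225, draw]
FD 10.4: (-25.201,-28.001) -> (-32.555,-35.355) [heading=225, draw]
FD 7.6: (-32.555,-35.355) -> (-37.929,-40.729) [heading=225, draw]
FD 1.7: (-37.929,-40.729) -> (-39.131,-41.931) [heading=225, draw]
FD 7.2: (-39.131,-41.931) -> (-44.223,-47.023) [heading=225, draw]
RT 90: heading 225 -> 135
FD 1.2: (-44.223,-47.023) -> (-45.071,-46.174) [heading=135, draw]
PU: pen up
Final: pos=(-45.071,-46.174), heading=135, 12 segment(s) drawn

Segment endpoints: x in {-45.071, -44.223, -39.131, -37.929, -32.555, -25.201, -22.727, -13.605, -4.342, -2.998, 0, 2.8, 7.5}, y in {-47.023, -46.174, -41.931, -40.729, -35.355, -28.001, -25.527, -16.405, -7.142, -5.798, 0}
xmin=-45.071, ymin=-47.023, xmax=7.5, ymax=0

Answer: -45.071 -47.023 7.5 0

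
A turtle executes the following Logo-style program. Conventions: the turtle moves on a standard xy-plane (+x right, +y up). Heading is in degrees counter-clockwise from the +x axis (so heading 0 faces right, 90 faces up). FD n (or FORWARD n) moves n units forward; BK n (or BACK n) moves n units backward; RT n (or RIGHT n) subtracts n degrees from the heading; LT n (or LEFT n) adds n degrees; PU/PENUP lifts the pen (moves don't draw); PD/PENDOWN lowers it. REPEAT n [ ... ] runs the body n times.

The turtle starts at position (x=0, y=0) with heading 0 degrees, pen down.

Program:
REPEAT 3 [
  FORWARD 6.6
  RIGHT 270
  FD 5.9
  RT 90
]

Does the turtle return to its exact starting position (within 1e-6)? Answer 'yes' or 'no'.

Answer: no

Derivation:
Executing turtle program step by step:
Start: pos=(0,0), heading=0, pen down
REPEAT 3 [
  -- iteration 1/3 --
  FD 6.6: (0,0) -> (6.6,0) [heading=0, draw]
  RT 270: heading 0 -> 90
  FD 5.9: (6.6,0) -> (6.6,5.9) [heading=90, draw]
  RT 90: heading 90 -> 0
  -- iteration 2/3 --
  FD 6.6: (6.6,5.9) -> (13.2,5.9) [heading=0, draw]
  RT 270: heading 0 -> 90
  FD 5.9: (13.2,5.9) -> (13.2,11.8) [heading=90, draw]
  RT 90: heading 90 -> 0
  -- iteration 3/3 --
  FD 6.6: (13.2,11.8) -> (19.8,11.8) [heading=0, draw]
  RT 270: heading 0 -> 90
  FD 5.9: (19.8,11.8) -> (19.8,17.7) [heading=90, draw]
  RT 90: heading 90 -> 0
]
Final: pos=(19.8,17.7), heading=0, 6 segment(s) drawn

Start position: (0, 0)
Final position: (19.8, 17.7)
Distance = 26.558; >= 1e-6 -> NOT closed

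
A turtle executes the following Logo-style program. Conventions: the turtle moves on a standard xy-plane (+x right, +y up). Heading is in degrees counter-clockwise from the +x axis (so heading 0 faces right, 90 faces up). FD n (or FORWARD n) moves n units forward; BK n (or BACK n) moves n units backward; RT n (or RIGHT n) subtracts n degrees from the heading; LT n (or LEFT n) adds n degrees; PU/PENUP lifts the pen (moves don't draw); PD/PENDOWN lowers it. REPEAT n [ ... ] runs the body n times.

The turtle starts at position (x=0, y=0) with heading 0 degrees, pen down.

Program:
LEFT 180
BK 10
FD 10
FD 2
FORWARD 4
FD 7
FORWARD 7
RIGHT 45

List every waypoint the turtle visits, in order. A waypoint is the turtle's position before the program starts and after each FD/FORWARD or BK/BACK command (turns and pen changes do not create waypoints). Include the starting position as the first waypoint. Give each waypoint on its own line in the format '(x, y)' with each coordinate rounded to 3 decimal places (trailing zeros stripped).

Executing turtle program step by step:
Start: pos=(0,0), heading=0, pen down
LT 180: heading 0 -> 180
BK 10: (0,0) -> (10,0) [heading=180, draw]
FD 10: (10,0) -> (0,0) [heading=180, draw]
FD 2: (0,0) -> (-2,0) [heading=180, draw]
FD 4: (-2,0) -> (-6,0) [heading=180, draw]
FD 7: (-6,0) -> (-13,0) [heading=180, draw]
FD 7: (-13,0) -> (-20,0) [heading=180, draw]
RT 45: heading 180 -> 135
Final: pos=(-20,0), heading=135, 6 segment(s) drawn
Waypoints (7 total):
(0, 0)
(10, 0)
(0, 0)
(-2, 0)
(-6, 0)
(-13, 0)
(-20, 0)

Answer: (0, 0)
(10, 0)
(0, 0)
(-2, 0)
(-6, 0)
(-13, 0)
(-20, 0)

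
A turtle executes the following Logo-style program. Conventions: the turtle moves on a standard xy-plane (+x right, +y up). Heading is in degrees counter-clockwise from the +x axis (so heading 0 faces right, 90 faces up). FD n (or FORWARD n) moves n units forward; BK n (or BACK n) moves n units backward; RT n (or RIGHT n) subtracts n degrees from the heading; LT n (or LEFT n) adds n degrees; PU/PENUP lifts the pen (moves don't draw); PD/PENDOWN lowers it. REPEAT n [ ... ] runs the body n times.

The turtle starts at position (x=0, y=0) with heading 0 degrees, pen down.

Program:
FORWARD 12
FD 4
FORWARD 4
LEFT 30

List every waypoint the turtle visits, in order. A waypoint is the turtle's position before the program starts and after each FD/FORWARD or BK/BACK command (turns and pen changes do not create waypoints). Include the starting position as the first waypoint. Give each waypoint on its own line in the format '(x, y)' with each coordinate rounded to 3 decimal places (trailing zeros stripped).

Executing turtle program step by step:
Start: pos=(0,0), heading=0, pen down
FD 12: (0,0) -> (12,0) [heading=0, draw]
FD 4: (12,0) -> (16,0) [heading=0, draw]
FD 4: (16,0) -> (20,0) [heading=0, draw]
LT 30: heading 0 -> 30
Final: pos=(20,0), heading=30, 3 segment(s) drawn
Waypoints (4 total):
(0, 0)
(12, 0)
(16, 0)
(20, 0)

Answer: (0, 0)
(12, 0)
(16, 0)
(20, 0)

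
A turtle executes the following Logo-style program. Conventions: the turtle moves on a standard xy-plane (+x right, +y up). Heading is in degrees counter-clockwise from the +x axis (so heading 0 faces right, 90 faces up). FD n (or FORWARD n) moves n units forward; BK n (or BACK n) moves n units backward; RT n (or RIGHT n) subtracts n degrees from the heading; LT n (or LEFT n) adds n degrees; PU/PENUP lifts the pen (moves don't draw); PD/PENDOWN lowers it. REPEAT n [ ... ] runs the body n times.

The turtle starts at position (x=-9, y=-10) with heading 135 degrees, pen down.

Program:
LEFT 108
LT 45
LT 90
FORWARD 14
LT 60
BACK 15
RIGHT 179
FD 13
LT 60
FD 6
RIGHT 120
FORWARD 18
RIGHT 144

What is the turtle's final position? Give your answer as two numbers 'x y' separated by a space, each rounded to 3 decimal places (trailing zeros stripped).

Answer: -13.775 -42.904

Derivation:
Executing turtle program step by step:
Start: pos=(-9,-10), heading=135, pen down
LT 108: heading 135 -> 243
LT 45: heading 243 -> 288
LT 90: heading 288 -> 18
FD 14: (-9,-10) -> (4.315,-5.674) [heading=18, draw]
LT 60: heading 18 -> 78
BK 15: (4.315,-5.674) -> (1.196,-20.346) [heading=78, draw]
RT 179: heading 78 -> 259
FD 13: (1.196,-20.346) -> (-1.284,-33.107) [heading=259, draw]
LT 60: heading 259 -> 319
FD 6: (-1.284,-33.107) -> (3.244,-37.043) [heading=319, draw]
RT 120: heading 319 -> 199
FD 18: (3.244,-37.043) -> (-13.775,-42.904) [heading=199, draw]
RT 144: heading 199 -> 55
Final: pos=(-13.775,-42.904), heading=55, 5 segment(s) drawn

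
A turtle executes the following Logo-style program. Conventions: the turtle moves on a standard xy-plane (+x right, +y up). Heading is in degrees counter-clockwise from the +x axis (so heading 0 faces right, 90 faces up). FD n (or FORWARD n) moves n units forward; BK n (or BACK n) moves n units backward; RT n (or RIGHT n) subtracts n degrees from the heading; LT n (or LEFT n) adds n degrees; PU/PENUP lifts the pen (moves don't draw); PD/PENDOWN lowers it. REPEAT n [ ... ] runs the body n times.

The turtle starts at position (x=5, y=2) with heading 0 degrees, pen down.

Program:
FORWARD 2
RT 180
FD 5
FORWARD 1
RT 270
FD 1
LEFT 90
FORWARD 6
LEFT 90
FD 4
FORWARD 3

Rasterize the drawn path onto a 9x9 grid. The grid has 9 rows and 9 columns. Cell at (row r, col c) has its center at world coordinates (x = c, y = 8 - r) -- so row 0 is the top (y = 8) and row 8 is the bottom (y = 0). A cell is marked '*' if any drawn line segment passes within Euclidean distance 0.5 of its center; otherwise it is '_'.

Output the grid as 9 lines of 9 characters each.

Segment 0: (5,2) -> (7,2)
Segment 1: (7,2) -> (2,2)
Segment 2: (2,2) -> (1,2)
Segment 3: (1,2) -> (1,1)
Segment 4: (1,1) -> (7,1)
Segment 5: (7,1) -> (7,5)
Segment 6: (7,5) -> (7,8)

Answer: _______*_
_______*_
_______*_
_______*_
_______*_
_______*_
_*******_
_*******_
_________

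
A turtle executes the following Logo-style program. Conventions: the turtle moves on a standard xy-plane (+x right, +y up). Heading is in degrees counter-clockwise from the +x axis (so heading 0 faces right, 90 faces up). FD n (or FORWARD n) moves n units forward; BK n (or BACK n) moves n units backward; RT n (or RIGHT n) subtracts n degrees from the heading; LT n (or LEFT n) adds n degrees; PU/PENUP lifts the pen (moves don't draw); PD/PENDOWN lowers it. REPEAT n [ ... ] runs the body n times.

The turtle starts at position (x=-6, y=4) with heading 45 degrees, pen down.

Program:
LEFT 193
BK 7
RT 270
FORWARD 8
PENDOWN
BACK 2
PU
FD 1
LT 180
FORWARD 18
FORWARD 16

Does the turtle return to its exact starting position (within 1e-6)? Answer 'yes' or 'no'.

Answer: no

Derivation:
Executing turtle program step by step:
Start: pos=(-6,4), heading=45, pen down
LT 193: heading 45 -> 238
BK 7: (-6,4) -> (-2.291,9.936) [heading=238, draw]
RT 270: heading 238 -> 328
FD 8: (-2.291,9.936) -> (4.494,5.697) [heading=328, draw]
PD: pen down
BK 2: (4.494,5.697) -> (2.798,6.757) [heading=328, draw]
PU: pen up
FD 1: (2.798,6.757) -> (3.646,6.227) [heading=328, move]
LT 180: heading 328 -> 148
FD 18: (3.646,6.227) -> (-11.619,15.765) [heading=148, move]
FD 16: (-11.619,15.765) -> (-25.188,24.244) [heading=148, move]
Final: pos=(-25.188,24.244), heading=148, 3 segment(s) drawn

Start position: (-6, 4)
Final position: (-25.188, 24.244)
Distance = 27.893; >= 1e-6 -> NOT closed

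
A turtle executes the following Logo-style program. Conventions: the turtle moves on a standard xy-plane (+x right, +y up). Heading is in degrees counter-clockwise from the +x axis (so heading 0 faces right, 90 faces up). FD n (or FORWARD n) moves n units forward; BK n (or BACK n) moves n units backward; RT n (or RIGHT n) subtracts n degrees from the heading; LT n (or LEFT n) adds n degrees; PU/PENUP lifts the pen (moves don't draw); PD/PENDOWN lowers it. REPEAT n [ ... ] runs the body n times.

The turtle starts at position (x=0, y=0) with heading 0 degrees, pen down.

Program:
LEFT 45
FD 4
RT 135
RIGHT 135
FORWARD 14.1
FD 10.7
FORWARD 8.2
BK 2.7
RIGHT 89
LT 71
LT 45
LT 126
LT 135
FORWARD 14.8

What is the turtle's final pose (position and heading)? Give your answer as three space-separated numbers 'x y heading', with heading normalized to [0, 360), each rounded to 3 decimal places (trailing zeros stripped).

Executing turtle program step by step:
Start: pos=(0,0), heading=0, pen down
LT 45: heading 0 -> 45
FD 4: (0,0) -> (2.828,2.828) [heading=45, draw]
RT 135: heading 45 -> 270
RT 135: heading 270 -> 135
FD 14.1: (2.828,2.828) -> (-7.142,12.799) [heading=135, draw]
FD 10.7: (-7.142,12.799) -> (-14.708,20.365) [heading=135, draw]
FD 8.2: (-14.708,20.365) -> (-20.506,26.163) [heading=135, draw]
BK 2.7: (-20.506,26.163) -> (-18.597,24.254) [heading=135, draw]
RT 89: heading 135 -> 46
LT 71: heading 46 -> 117
LT 45: heading 117 -> 162
LT 126: heading 162 -> 288
LT 135: heading 288 -> 63
FD 14.8: (-18.597,24.254) -> (-11.878,37.441) [heading=63, draw]
Final: pos=(-11.878,37.441), heading=63, 6 segment(s) drawn

Answer: -11.878 37.441 63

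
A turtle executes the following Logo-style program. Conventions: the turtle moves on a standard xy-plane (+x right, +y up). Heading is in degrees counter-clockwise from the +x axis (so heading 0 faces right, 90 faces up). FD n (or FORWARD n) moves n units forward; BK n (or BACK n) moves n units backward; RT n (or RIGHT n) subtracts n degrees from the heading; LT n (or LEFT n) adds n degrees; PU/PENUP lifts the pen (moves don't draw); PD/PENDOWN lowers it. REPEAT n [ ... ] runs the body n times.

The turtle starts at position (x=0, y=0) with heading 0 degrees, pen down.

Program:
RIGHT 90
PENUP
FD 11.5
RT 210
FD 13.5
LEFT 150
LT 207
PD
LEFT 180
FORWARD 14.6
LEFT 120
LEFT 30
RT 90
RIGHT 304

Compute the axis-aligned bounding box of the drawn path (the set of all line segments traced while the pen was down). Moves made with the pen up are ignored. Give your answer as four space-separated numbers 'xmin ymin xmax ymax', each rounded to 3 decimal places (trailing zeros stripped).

Executing turtle program step by step:
Start: pos=(0,0), heading=0, pen down
RT 90: heading 0 -> 270
PU: pen up
FD 11.5: (0,0) -> (0,-11.5) [heading=270, move]
RT 210: heading 270 -> 60
FD 13.5: (0,-11.5) -> (6.75,0.191) [heading=60, move]
LT 150: heading 60 -> 210
LT 207: heading 210 -> 57
PD: pen down
LT 180: heading 57 -> 237
FD 14.6: (6.75,0.191) -> (-1.202,-12.053) [heading=237, draw]
LT 120: heading 237 -> 357
LT 30: heading 357 -> 27
RT 90: heading 27 -> 297
RT 304: heading 297 -> 353
Final: pos=(-1.202,-12.053), heading=353, 1 segment(s) drawn

Segment endpoints: x in {-1.202, 6.75}, y in {-12.053, 0.191}
xmin=-1.202, ymin=-12.053, xmax=6.75, ymax=0.191

Answer: -1.202 -12.053 6.75 0.191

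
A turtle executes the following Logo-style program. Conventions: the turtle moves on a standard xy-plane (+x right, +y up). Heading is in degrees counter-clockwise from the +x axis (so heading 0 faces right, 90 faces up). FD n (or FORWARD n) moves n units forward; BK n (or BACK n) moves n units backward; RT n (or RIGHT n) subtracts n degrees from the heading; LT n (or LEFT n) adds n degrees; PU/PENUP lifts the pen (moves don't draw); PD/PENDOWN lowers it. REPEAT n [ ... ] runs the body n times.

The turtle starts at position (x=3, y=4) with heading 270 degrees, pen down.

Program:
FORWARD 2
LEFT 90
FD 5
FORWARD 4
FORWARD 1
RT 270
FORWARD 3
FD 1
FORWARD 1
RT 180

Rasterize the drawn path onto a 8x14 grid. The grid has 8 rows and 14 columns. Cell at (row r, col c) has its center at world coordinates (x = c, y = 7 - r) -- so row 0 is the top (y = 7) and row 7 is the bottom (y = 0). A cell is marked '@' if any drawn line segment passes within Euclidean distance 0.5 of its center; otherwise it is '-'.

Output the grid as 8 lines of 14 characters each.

Answer: -------------@
-------------@
-------------@
---@---------@
---@---------@
---@@@@@@@@@@@
--------------
--------------

Derivation:
Segment 0: (3,4) -> (3,2)
Segment 1: (3,2) -> (8,2)
Segment 2: (8,2) -> (12,2)
Segment 3: (12,2) -> (13,2)
Segment 4: (13,2) -> (13,5)
Segment 5: (13,5) -> (13,6)
Segment 6: (13,6) -> (13,7)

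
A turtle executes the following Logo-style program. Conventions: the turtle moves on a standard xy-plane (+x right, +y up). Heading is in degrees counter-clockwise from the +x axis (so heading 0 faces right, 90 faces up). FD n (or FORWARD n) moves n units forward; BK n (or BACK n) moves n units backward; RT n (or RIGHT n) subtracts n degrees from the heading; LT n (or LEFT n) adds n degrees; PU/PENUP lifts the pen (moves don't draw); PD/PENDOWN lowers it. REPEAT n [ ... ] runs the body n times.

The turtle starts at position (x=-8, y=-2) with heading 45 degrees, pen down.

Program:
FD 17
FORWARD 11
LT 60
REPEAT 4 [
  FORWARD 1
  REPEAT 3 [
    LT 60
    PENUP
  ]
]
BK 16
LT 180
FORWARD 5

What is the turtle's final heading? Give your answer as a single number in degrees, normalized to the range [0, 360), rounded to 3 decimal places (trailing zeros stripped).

Answer: 285

Derivation:
Executing turtle program step by step:
Start: pos=(-8,-2), heading=45, pen down
FD 17: (-8,-2) -> (4.021,10.021) [heading=45, draw]
FD 11: (4.021,10.021) -> (11.799,17.799) [heading=45, draw]
LT 60: heading 45 -> 105
REPEAT 4 [
  -- iteration 1/4 --
  FD 1: (11.799,17.799) -> (11.54,18.765) [heading=105, draw]
  REPEAT 3 [
    -- iteration 1/3 --
    LT 60: heading 105 -> 165
    PU: pen up
    -- iteration 2/3 --
    LT 60: heading 165 -> 225
    PU: pen up
    -- iteration 3/3 --
    LT 60: heading 225 -> 285
    PU: pen up
  ]
  -- iteration 2/4 --
  FD 1: (11.54,18.765) -> (11.799,17.799) [heading=285, move]
  REPEAT 3 [
    -- iteration 1/3 --
    LT 60: heading 285 -> 345
    PU: pen up
    -- iteration 2/3 --
    LT 60: heading 345 -> 45
    PU: pen up
    -- iteration 3/3 --
    LT 60: heading 45 -> 105
    PU: pen up
  ]
  -- iteration 3/4 --
  FD 1: (11.799,17.799) -> (11.54,18.765) [heading=105, move]
  REPEAT 3 [
    -- iteration 1/3 --
    LT 60: heading 105 -> 165
    PU: pen up
    -- iteration 2/3 --
    LT 60: heading 165 -> 225
    PU: pen up
    -- iteration 3/3 --
    LT 60: heading 225 -> 285
    PU: pen up
  ]
  -- iteration 4/4 --
  FD 1: (11.54,18.765) -> (11.799,17.799) [heading=285, move]
  REPEAT 3 [
    -- iteration 1/3 --
    LT 60: heading 285 -> 345
    PU: pen up
    -- iteration 2/3 --
    LT 60: heading 345 -> 45
    PU: pen up
    -- iteration 3/3 --
    LT 60: heading 45 -> 105
    PU: pen up
  ]
]
BK 16: (11.799,17.799) -> (15.94,2.344) [heading=105, move]
LT 180: heading 105 -> 285
FD 5: (15.94,2.344) -> (17.234,-2.485) [heading=285, move]
Final: pos=(17.234,-2.485), heading=285, 3 segment(s) drawn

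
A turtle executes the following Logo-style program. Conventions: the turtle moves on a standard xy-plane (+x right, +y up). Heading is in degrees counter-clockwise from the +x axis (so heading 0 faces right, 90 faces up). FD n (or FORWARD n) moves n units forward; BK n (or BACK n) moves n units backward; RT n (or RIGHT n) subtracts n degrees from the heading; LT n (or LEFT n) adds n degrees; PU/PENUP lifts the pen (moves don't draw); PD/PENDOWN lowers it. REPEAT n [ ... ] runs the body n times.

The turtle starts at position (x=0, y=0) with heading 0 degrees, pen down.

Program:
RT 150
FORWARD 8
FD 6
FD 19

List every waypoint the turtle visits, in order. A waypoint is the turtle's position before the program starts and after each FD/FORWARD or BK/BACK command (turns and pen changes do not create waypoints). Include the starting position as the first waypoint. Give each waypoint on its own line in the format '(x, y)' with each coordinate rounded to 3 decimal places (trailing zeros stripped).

Answer: (0, 0)
(-6.928, -4)
(-12.124, -7)
(-28.579, -16.5)

Derivation:
Executing turtle program step by step:
Start: pos=(0,0), heading=0, pen down
RT 150: heading 0 -> 210
FD 8: (0,0) -> (-6.928,-4) [heading=210, draw]
FD 6: (-6.928,-4) -> (-12.124,-7) [heading=210, draw]
FD 19: (-12.124,-7) -> (-28.579,-16.5) [heading=210, draw]
Final: pos=(-28.579,-16.5), heading=210, 3 segment(s) drawn
Waypoints (4 total):
(0, 0)
(-6.928, -4)
(-12.124, -7)
(-28.579, -16.5)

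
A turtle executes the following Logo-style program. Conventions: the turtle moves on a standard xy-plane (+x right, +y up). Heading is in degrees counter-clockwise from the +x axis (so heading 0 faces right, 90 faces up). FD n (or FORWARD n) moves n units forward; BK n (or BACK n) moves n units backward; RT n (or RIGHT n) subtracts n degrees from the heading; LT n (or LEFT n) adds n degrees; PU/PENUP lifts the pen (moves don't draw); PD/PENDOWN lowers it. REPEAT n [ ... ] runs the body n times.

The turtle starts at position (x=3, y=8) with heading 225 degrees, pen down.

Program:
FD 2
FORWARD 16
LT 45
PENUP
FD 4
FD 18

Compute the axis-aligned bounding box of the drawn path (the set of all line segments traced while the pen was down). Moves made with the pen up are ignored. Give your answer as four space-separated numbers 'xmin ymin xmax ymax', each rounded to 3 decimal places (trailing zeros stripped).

Answer: -9.728 -4.728 3 8

Derivation:
Executing turtle program step by step:
Start: pos=(3,8), heading=225, pen down
FD 2: (3,8) -> (1.586,6.586) [heading=225, draw]
FD 16: (1.586,6.586) -> (-9.728,-4.728) [heading=225, draw]
LT 45: heading 225 -> 270
PU: pen up
FD 4: (-9.728,-4.728) -> (-9.728,-8.728) [heading=270, move]
FD 18: (-9.728,-8.728) -> (-9.728,-26.728) [heading=270, move]
Final: pos=(-9.728,-26.728), heading=270, 2 segment(s) drawn

Segment endpoints: x in {-9.728, 1.586, 3}, y in {-4.728, 6.586, 8}
xmin=-9.728, ymin=-4.728, xmax=3, ymax=8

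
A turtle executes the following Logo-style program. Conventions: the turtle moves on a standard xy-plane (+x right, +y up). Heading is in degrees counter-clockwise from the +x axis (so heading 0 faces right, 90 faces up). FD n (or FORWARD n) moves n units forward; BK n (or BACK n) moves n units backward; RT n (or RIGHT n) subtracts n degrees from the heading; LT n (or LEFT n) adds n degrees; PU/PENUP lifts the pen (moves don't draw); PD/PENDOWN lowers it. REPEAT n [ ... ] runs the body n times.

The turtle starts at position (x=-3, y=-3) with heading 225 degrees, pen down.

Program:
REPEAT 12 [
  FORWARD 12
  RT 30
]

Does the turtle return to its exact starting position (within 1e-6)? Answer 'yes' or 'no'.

Answer: yes

Derivation:
Executing turtle program step by step:
Start: pos=(-3,-3), heading=225, pen down
REPEAT 12 [
  -- iteration 1/12 --
  FD 12: (-3,-3) -> (-11.485,-11.485) [heading=225, draw]
  RT 30: heading 225 -> 195
  -- iteration 2/12 --
  FD 12: (-11.485,-11.485) -> (-23.076,-14.591) [heading=195, draw]
  RT 30: heading 195 -> 165
  -- iteration 3/12 --
  FD 12: (-23.076,-14.591) -> (-34.668,-11.485) [heading=165, draw]
  RT 30: heading 165 -> 135
  -- iteration 4/12 --
  FD 12: (-34.668,-11.485) -> (-43.153,-3) [heading=135, draw]
  RT 30: heading 135 -> 105
  -- iteration 5/12 --
  FD 12: (-43.153,-3) -> (-46.259,8.591) [heading=105, draw]
  RT 30: heading 105 -> 75
  -- iteration 6/12 --
  FD 12: (-46.259,8.591) -> (-43.153,20.182) [heading=75, draw]
  RT 30: heading 75 -> 45
  -- iteration 7/12 --
  FD 12: (-43.153,20.182) -> (-34.668,28.668) [heading=45, draw]
  RT 30: heading 45 -> 15
  -- iteration 8/12 --
  FD 12: (-34.668,28.668) -> (-23.076,31.773) [heading=15, draw]
  RT 30: heading 15 -> 345
  -- iteration 9/12 --
  FD 12: (-23.076,31.773) -> (-11.485,28.668) [heading=345, draw]
  RT 30: heading 345 -> 315
  -- iteration 10/12 --
  FD 12: (-11.485,28.668) -> (-3,20.182) [heading=315, draw]
  RT 30: heading 315 -> 285
  -- iteration 11/12 --
  FD 12: (-3,20.182) -> (0.106,8.591) [heading=285, draw]
  RT 30: heading 285 -> 255
  -- iteration 12/12 --
  FD 12: (0.106,8.591) -> (-3,-3) [heading=255, draw]
  RT 30: heading 255 -> 225
]
Final: pos=(-3,-3), heading=225, 12 segment(s) drawn

Start position: (-3, -3)
Final position: (-3, -3)
Distance = 0; < 1e-6 -> CLOSED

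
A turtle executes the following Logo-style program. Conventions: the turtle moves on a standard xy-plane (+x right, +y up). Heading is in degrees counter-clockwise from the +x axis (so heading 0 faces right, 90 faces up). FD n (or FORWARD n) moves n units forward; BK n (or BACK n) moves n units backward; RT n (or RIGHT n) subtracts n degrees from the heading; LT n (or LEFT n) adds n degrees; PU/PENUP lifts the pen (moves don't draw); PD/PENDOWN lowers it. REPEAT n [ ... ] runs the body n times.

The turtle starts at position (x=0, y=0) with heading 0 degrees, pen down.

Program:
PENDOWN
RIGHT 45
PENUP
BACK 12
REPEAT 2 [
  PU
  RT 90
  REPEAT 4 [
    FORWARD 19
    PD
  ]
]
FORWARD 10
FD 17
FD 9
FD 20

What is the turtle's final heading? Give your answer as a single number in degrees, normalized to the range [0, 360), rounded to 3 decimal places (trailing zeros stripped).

Executing turtle program step by step:
Start: pos=(0,0), heading=0, pen down
PD: pen down
RT 45: heading 0 -> 315
PU: pen up
BK 12: (0,0) -> (-8.485,8.485) [heading=315, move]
REPEAT 2 [
  -- iteration 1/2 --
  PU: pen up
  RT 90: heading 315 -> 225
  REPEAT 4 [
    -- iteration 1/4 --
    FD 19: (-8.485,8.485) -> (-21.92,-4.95) [heading=225, move]
    PD: pen down
    -- iteration 2/4 --
    FD 19: (-21.92,-4.95) -> (-35.355,-18.385) [heading=225, draw]
    PD: pen down
    -- iteration 3/4 --
    FD 19: (-35.355,-18.385) -> (-48.79,-31.82) [heading=225, draw]
    PD: pen down
    -- iteration 4/4 --
    FD 19: (-48.79,-31.82) -> (-62.225,-45.255) [heading=225, draw]
    PD: pen down
  ]
  -- iteration 2/2 --
  PU: pen up
  RT 90: heading 225 -> 135
  REPEAT 4 [
    -- iteration 1/4 --
    FD 19: (-62.225,-45.255) -> (-75.66,-31.82) [heading=135, move]
    PD: pen down
    -- iteration 2/4 --
    FD 19: (-75.66,-31.82) -> (-89.095,-18.385) [heading=135, draw]
    PD: pen down
    -- iteration 3/4 --
    FD 19: (-89.095,-18.385) -> (-102.53,-4.95) [heading=135, draw]
    PD: pen down
    -- iteration 4/4 --
    FD 19: (-102.53,-4.95) -> (-115.966,8.485) [heading=135, draw]
    PD: pen down
  ]
]
FD 10: (-115.966,8.485) -> (-123.037,15.556) [heading=135, draw]
FD 17: (-123.037,15.556) -> (-135.057,27.577) [heading=135, draw]
FD 9: (-135.057,27.577) -> (-141.421,33.941) [heading=135, draw]
FD 20: (-141.421,33.941) -> (-155.563,48.083) [heading=135, draw]
Final: pos=(-155.563,48.083), heading=135, 10 segment(s) drawn

Answer: 135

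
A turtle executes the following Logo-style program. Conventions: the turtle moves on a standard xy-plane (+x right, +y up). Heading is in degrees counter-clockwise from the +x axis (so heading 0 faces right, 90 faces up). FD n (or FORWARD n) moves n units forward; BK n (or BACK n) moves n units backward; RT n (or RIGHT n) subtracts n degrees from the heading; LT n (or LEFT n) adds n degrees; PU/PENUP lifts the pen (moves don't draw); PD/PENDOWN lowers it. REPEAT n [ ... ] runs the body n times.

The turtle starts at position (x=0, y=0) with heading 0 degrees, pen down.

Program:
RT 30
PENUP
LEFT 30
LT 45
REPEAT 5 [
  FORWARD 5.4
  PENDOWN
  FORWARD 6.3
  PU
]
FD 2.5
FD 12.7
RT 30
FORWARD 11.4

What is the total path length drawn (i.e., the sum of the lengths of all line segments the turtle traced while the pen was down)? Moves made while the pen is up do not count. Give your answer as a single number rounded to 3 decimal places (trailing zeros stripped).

Answer: 31.5

Derivation:
Executing turtle program step by step:
Start: pos=(0,0), heading=0, pen down
RT 30: heading 0 -> 330
PU: pen up
LT 30: heading 330 -> 0
LT 45: heading 0 -> 45
REPEAT 5 [
  -- iteration 1/5 --
  FD 5.4: (0,0) -> (3.818,3.818) [heading=45, move]
  PD: pen down
  FD 6.3: (3.818,3.818) -> (8.273,8.273) [heading=45, draw]
  PU: pen up
  -- iteration 2/5 --
  FD 5.4: (8.273,8.273) -> (12.092,12.092) [heading=45, move]
  PD: pen down
  FD 6.3: (12.092,12.092) -> (16.546,16.546) [heading=45, draw]
  PU: pen up
  -- iteration 3/5 --
  FD 5.4: (16.546,16.546) -> (20.365,20.365) [heading=45, move]
  PD: pen down
  FD 6.3: (20.365,20.365) -> (24.819,24.819) [heading=45, draw]
  PU: pen up
  -- iteration 4/5 --
  FD 5.4: (24.819,24.819) -> (28.638,28.638) [heading=45, move]
  PD: pen down
  FD 6.3: (28.638,28.638) -> (33.093,33.093) [heading=45, draw]
  PU: pen up
  -- iteration 5/5 --
  FD 5.4: (33.093,33.093) -> (36.911,36.911) [heading=45, move]
  PD: pen down
  FD 6.3: (36.911,36.911) -> (41.366,41.366) [heading=45, draw]
  PU: pen up
]
FD 2.5: (41.366,41.366) -> (43.134,43.134) [heading=45, move]
FD 12.7: (43.134,43.134) -> (52.114,52.114) [heading=45, move]
RT 30: heading 45 -> 15
FD 11.4: (52.114,52.114) -> (63.125,55.064) [heading=15, move]
Final: pos=(63.125,55.064), heading=15, 5 segment(s) drawn

Segment lengths:
  seg 1: (3.818,3.818) -> (8.273,8.273), length = 6.3
  seg 2: (12.092,12.092) -> (16.546,16.546), length = 6.3
  seg 3: (20.365,20.365) -> (24.819,24.819), length = 6.3
  seg 4: (28.638,28.638) -> (33.093,33.093), length = 6.3
  seg 5: (36.911,36.911) -> (41.366,41.366), length = 6.3
Total = 31.5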